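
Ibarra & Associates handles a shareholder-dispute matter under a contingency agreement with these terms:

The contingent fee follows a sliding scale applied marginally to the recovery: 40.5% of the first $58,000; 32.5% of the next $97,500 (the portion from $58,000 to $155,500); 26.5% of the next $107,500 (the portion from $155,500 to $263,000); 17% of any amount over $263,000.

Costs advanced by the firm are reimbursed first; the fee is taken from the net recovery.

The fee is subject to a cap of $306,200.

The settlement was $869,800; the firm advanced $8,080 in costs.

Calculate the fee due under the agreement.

Fee base (net of costs): $869,800 − $8,080 = $861,720
First $58,000 at 40.5% = $23,490.00
Next $97,500 at 32.5% = $31,687.50
Next $107,500 at 26.5% = $28,487.50
Remaining $598,720 at 17% = $101,782.40
Fee: $23,490.00 + $31,687.50 + $28,487.50 + $101,782.40 = $185,447.40
$185,447.40 is under the $306,200 cap.

$185,447.40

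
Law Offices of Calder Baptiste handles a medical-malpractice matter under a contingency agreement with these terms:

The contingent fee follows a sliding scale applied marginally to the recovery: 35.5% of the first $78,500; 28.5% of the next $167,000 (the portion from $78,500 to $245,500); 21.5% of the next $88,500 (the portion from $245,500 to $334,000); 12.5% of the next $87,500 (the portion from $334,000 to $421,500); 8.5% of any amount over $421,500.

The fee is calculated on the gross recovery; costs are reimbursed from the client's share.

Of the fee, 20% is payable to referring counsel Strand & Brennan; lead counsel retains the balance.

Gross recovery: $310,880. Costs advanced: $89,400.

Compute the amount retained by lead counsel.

$71,615.36

Fee base is the gross recovery, $310,880; costs are reimbursed separately.
First $78,500 at 35.5% = $27,867.50
Next $167,000 at 28.5% = $47,595.00
Remaining $65,380 at 21.5% = $14,056.70
Fee: $27,867.50 + $47,595.00 + $14,056.70 = $89,519.20
Referral share: 20% of $89,519.20 = $17,903.84; lead counsel retains $89,519.20 − $17,903.84 = $71,615.36.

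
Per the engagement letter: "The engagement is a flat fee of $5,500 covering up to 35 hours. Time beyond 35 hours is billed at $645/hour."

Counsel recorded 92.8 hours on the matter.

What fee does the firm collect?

$42,781.00

Flat fee: $5,500.00
Excess hours: 92.8 − 35 = 57.8
Overrun: 57.8 × $645 = $37,281.00
Total: $5,500.00 + $37,281.00 = $42,781.00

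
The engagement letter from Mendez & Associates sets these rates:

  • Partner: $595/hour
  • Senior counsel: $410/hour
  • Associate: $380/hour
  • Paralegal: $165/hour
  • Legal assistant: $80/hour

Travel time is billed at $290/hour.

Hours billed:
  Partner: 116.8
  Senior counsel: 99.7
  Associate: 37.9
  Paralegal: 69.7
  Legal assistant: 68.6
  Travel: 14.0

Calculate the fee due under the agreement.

Partner: 116.8 × $595 = $69,496.00
Senior counsel: 99.7 × $410 = $40,877.00
Associate: 37.9 × $380 = $14,402.00
Paralegal: 69.7 × $165 = $11,500.50
Legal assistant: 68.6 × $80 = $5,488.00
Subtotal: $69,496.00 + $40,877.00 + $14,402.00 + $11,500.50 + $5,488.00 = $141,763.50
Travel: 14.0 × $290 = $4,060.00
Total: $141,763.50 + $4,060.00 = $145,823.50

$145,823.50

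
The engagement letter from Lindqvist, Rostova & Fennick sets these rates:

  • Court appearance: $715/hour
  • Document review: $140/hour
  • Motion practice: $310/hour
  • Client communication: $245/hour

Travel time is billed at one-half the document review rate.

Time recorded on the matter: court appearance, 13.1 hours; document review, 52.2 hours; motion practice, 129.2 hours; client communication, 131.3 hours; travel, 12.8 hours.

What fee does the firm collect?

$89,791.00

Court appearance: 13.1 × $715 = $9,366.50
Document review: 52.2 × $140 = $7,308.00
Motion practice: 129.2 × $310 = $40,052.00
Client communication: 131.3 × $245 = $32,168.50
Subtotal: $9,366.50 + $7,308.00 + $40,052.00 + $32,168.50 = $88,895.00
Travel: 12.8 × ($140 ÷ 2) = 12.8 × $70.00 = $896.00
Total: $88,895.00 + $896.00 = $89,791.00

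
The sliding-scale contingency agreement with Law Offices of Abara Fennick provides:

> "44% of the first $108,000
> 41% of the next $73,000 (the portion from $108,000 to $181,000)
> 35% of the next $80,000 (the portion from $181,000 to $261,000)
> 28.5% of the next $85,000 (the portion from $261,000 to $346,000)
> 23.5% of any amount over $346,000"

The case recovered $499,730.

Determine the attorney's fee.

First $108,000 at 44% = $47,520.00
Next $73,000 at 41% = $29,930.00
Next $80,000 at 35% = $28,000.00
Next $85,000 at 28.5% = $24,225.00
Remaining $153,730 at 23.5% = $36,126.55
Fee: $47,520.00 + $29,930.00 + $28,000.00 + $24,225.00 + $36,126.55 = $165,801.55

$165,801.55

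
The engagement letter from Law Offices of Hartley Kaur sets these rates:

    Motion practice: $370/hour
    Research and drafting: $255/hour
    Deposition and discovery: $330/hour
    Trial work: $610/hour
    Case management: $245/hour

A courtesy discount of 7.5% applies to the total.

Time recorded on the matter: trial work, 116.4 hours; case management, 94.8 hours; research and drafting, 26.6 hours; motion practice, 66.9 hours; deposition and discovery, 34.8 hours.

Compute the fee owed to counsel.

$126,956.25

Motion practice: 66.9 × $370 = $24,753.00
Research and drafting: 26.6 × $255 = $6,783.00
Deposition and discovery: 34.8 × $330 = $11,484.00
Trial work: 116.4 × $610 = $71,004.00
Case management: 94.8 × $245 = $23,226.00
Subtotal: $137,250.00
Less 7.5% discount: −$10,293.75
Total: $137,250.00 − $10,293.75 = $126,956.25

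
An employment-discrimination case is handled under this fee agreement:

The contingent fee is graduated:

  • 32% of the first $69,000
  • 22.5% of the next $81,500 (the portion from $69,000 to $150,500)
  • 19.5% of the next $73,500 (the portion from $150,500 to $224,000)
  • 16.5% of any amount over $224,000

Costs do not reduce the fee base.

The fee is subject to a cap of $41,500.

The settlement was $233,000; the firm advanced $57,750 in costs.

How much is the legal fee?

Fee base is the gross recovery, $233,000; costs are reimbursed separately.
First $69,000 at 32% = $22,080.00
Next $81,500 at 22.5% = $18,337.50
Next $73,500 at 19.5% = $14,332.50
Remaining $9,000 at 16.5% = $1,485.00
Fee: $22,080.00 + $18,337.50 + $14,332.50 + $1,485.00 = $56,235.00
$56,235.00 exceeds the $41,500 cap, so the fee is capped at $41,500.00.

$41,500.00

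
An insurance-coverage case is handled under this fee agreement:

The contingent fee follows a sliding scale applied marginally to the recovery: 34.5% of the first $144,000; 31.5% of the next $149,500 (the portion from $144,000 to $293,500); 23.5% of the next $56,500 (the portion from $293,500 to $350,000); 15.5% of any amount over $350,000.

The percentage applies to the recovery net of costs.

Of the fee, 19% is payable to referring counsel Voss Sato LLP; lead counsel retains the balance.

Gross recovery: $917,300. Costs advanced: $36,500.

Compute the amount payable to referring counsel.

$36,541.56

Fee base (net of costs): $917,300 − $36,500 = $880,800
First $144,000 at 34.5% = $49,680.00
Next $149,500 at 31.5% = $47,092.50
Next $56,500 at 23.5% = $13,277.50
Remaining $530,800 at 15.5% = $82,274.00
Fee: $49,680.00 + $47,092.50 + $13,277.50 + $82,274.00 = $192,324.00
Referral share: 19% of $192,324.00 = $36,541.56; lead counsel retains $192,324.00 − $36,541.56 = $155,782.44.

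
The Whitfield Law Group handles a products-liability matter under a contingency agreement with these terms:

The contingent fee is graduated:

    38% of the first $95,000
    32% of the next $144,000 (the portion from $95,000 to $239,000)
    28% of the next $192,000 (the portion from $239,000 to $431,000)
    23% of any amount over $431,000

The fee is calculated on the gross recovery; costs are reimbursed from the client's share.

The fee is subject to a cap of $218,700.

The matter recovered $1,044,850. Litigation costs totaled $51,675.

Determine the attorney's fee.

Fee base is the gross recovery, $1,044,850; costs are reimbursed separately.
First $95,000 at 38% = $36,100.00
Next $144,000 at 32% = $46,080.00
Next $192,000 at 28% = $53,760.00
Remaining $613,850 at 23% = $141,185.50
Fee: $36,100.00 + $46,080.00 + $53,760.00 + $141,185.50 = $277,125.50
$277,125.50 exceeds the $218,700 cap, so the fee is capped at $218,700.00.

$218,700.00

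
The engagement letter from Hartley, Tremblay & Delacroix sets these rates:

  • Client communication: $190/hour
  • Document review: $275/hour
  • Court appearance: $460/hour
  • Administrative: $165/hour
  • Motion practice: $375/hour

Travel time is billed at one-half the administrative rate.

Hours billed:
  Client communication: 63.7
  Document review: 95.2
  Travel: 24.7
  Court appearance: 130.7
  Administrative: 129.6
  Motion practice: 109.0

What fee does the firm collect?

$162,701.75

Client communication: 63.7 × $190 = $12,103.00
Document review: 95.2 × $275 = $26,180.00
Court appearance: 130.7 × $460 = $60,122.00
Administrative: 129.6 × $165 = $21,384.00
Motion practice: 109.0 × $375 = $40,875.00
Subtotal: $12,103.00 + $26,180.00 + $60,122.00 + $21,384.00 + $40,875.00 = $160,664.00
Travel: 24.7 × ($165 ÷ 2) = 24.7 × $82.50 = $2,037.75
Total: $160,664.00 + $2,037.75 = $162,701.75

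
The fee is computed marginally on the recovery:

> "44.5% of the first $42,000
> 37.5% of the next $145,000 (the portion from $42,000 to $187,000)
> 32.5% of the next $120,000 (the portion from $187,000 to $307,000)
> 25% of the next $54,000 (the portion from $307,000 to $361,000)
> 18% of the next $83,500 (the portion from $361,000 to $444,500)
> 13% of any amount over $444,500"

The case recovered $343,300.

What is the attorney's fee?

$121,140.00

First $42,000 at 44.5% = $18,690.00
Next $145,000 at 37.5% = $54,375.00
Next $120,000 at 32.5% = $39,000.00
Remaining $36,300 at 25% = $9,075.00
Fee: $18,690.00 + $54,375.00 + $39,000.00 + $9,075.00 = $121,140.00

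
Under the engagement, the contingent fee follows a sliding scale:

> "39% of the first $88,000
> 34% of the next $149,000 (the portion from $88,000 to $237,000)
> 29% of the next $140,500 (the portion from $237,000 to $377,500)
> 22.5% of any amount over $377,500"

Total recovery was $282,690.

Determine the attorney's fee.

First $88,000 at 39% = $34,320.00
Next $149,000 at 34% = $50,660.00
Remaining $45,690 at 29% = $13,250.10
Fee: $34,320.00 + $50,660.00 + $13,250.10 = $98,230.10

$98,230.10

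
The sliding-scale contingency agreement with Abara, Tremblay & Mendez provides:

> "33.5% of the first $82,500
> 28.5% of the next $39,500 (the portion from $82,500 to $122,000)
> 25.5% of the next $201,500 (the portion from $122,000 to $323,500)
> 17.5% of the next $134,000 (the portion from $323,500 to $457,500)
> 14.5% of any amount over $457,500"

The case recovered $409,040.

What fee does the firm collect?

First $82,500 at 33.5% = $27,637.50
Next $39,500 at 28.5% = $11,257.50
Next $201,500 at 25.5% = $51,382.50
Remaining $85,540 at 17.5% = $14,969.50
Fee: $27,637.50 + $11,257.50 + $51,382.50 + $14,969.50 = $105,247.00

$105,247.00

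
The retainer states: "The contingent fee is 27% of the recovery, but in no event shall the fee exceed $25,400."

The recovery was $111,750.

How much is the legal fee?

27% of $111,750 = $30,172.50
That exceeds the $25,400 cap, so the fee is capped at $25,400.

$25,400.00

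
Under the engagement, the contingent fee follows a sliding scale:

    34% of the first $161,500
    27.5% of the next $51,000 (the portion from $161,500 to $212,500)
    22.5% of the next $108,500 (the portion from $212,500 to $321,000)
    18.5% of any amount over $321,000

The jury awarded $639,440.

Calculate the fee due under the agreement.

$152,258.90

First $161,500 at 34% = $54,910.00
Next $51,000 at 27.5% = $14,025.00
Next $108,500 at 22.5% = $24,412.50
Remaining $318,440 at 18.5% = $58,911.40
Fee: $54,910.00 + $14,025.00 + $24,412.50 + $58,911.40 = $152,258.90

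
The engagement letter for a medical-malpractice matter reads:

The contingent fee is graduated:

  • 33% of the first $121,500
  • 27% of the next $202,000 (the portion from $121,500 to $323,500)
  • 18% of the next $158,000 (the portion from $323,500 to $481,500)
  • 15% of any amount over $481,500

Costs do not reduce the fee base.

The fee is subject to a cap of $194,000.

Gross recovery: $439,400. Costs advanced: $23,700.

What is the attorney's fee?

$115,497.00

Fee base is the gross recovery, $439,400; costs are reimbursed separately.
First $121,500 at 33% = $40,095.00
Next $202,000 at 27% = $54,540.00
Remaining $115,900 at 18% = $20,862.00
Fee: $40,095.00 + $54,540.00 + $20,862.00 = $115,497.00
$115,497.00 is under the $194,000 cap.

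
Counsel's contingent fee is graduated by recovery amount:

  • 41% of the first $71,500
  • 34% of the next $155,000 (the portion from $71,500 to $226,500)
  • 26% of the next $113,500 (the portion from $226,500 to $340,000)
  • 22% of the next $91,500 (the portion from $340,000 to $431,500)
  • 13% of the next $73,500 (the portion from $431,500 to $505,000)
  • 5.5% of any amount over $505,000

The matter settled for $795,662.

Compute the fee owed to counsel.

First $71,500 at 41% = $29,315.00
Next $155,000 at 34% = $52,700.00
Next $113,500 at 26% = $29,510.00
Next $91,500 at 22% = $20,130.00
Next $73,500 at 13% = $9,555.00
Remaining $290,662 at 5.5% = $15,986.41
Fee: $29,315.00 + $52,700.00 + $29,510.00 + $20,130.00 + $9,555.00 + $15,986.41 = $157,196.41

$157,196.41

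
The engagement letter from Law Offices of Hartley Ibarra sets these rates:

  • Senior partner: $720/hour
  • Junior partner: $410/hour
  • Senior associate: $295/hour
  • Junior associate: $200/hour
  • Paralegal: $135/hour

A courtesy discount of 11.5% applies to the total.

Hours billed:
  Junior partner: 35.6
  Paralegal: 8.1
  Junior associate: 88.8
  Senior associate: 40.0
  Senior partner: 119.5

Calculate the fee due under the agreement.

$116,191.21

Senior partner: 119.5 × $720 = $86,040.00
Junior partner: 35.6 × $410 = $14,596.00
Senior associate: 40.0 × $295 = $11,800.00
Junior associate: 88.8 × $200 = $17,760.00
Paralegal: 8.1 × $135 = $1,093.50
Subtotal: $131,289.50
Less 11.5% discount: −$15,098.29
Total: $131,289.50 − $15,098.29 = $116,191.21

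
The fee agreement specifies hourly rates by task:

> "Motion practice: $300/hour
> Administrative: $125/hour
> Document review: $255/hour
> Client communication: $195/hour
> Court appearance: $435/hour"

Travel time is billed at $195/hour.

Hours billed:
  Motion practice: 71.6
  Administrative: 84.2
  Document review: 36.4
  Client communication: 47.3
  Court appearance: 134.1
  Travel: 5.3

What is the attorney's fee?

$109,877.50

Motion practice: 71.6 × $300 = $21,480.00
Administrative: 84.2 × $125 = $10,525.00
Document review: 36.4 × $255 = $9,282.00
Client communication: 47.3 × $195 = $9,223.50
Court appearance: 134.1 × $435 = $58,333.50
Subtotal: $21,480.00 + $10,525.00 + $9,282.00 + $9,223.50 + $58,333.50 = $108,844.00
Travel: 5.3 × $195 = $1,033.50
Total: $108,844.00 + $1,033.50 = $109,877.50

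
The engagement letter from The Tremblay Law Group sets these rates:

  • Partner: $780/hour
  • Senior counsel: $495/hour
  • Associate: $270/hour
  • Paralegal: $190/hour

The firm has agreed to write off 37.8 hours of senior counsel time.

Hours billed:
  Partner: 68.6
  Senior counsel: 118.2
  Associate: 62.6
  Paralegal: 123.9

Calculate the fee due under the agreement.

Partner: 68.6 × $780 = $53,508.00
Senior counsel: 118.2 × $495 = $58,509.00
Associate: 62.6 × $270 = $16,902.00
Paralegal: 123.9 × $190 = $23,541.00
Subtotal: $152,460.00
Write-off: 37.8 × $495 = $18,711.00
Total: $152,460.00 − $18,711.00 = $133,749.00

$133,749.00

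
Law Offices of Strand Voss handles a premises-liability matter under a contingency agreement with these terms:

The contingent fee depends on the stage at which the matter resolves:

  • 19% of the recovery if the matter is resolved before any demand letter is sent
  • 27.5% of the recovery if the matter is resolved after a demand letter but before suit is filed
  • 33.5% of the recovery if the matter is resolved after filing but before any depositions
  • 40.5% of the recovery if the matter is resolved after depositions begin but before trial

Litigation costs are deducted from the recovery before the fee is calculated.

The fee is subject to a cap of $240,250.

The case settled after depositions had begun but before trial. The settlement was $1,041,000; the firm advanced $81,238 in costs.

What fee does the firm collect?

$240,250.00

Fee base (net of costs): $1,041,000 − $81,238 = $959,762
The matter settled after depositions had begun but before trial, so the 40.5% rate applies.
$959,762 × 40.5% = $388,703.61
$388,703.61 exceeds the $240,250 cap, so the fee is capped at $240,250.00.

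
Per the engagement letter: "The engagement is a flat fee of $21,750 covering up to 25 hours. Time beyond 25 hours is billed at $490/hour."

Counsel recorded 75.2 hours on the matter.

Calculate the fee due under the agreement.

$46,348.00

Flat fee: $21,750.00
Excess hours: 75.2 − 25 = 50.2
Overrun: 50.2 × $490 = $24,598.00
Total: $21,750.00 + $24,598.00 = $46,348.00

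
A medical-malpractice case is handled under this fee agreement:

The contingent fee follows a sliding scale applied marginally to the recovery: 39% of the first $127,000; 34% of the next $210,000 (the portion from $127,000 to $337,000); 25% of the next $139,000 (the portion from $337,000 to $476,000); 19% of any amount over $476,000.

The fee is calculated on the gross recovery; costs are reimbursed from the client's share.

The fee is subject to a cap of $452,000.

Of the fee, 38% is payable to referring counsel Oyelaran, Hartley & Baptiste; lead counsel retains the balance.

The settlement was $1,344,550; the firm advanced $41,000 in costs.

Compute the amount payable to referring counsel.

$121,867.71

Fee base is the gross recovery, $1,344,550; costs are reimbursed separately.
First $127,000 at 39% = $49,530.00
Next $210,000 at 34% = $71,400.00
Next $139,000 at 25% = $34,750.00
Remaining $868,550 at 19% = $165,024.50
Fee: $49,530.00 + $71,400.00 + $34,750.00 + $165,024.50 = $320,704.50
$320,704.50 is under the $452,000 cap.
Referral share: 38% of $320,704.50 = $121,867.71; lead counsel retains $320,704.50 − $121,867.71 = $198,836.79.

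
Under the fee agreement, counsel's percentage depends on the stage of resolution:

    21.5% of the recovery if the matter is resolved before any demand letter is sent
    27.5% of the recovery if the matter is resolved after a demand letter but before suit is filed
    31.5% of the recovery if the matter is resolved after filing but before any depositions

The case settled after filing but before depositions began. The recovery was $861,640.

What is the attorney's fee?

$271,416.60

The matter settled after filing but before depositions began, so the 31.5% rate applies.
$861,640 × 31.5% = $271,416.60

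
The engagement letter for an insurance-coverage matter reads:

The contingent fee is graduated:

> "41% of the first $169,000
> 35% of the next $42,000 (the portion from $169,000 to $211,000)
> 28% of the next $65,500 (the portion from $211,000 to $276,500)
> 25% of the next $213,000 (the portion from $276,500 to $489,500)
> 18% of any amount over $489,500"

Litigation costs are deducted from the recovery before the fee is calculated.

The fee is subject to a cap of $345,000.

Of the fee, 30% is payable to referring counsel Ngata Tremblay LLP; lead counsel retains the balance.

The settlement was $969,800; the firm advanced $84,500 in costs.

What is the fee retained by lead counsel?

Fee base (net of costs): $969,800 − $84,500 = $885,300
First $169,000 at 41% = $69,290.00
Next $42,000 at 35% = $14,700.00
Next $65,500 at 28% = $18,340.00
Next $213,000 at 25% = $53,250.00
Remaining $395,800 at 18% = $71,244.00
Fee: $69,290.00 + $14,700.00 + $18,340.00 + $53,250.00 + $71,244.00 = $226,824.00
$226,824.00 is under the $345,000 cap.
Referral share: 30% of $226,824.00 = $68,047.20; lead counsel retains $226,824.00 − $68,047.20 = $158,776.80.

$158,776.80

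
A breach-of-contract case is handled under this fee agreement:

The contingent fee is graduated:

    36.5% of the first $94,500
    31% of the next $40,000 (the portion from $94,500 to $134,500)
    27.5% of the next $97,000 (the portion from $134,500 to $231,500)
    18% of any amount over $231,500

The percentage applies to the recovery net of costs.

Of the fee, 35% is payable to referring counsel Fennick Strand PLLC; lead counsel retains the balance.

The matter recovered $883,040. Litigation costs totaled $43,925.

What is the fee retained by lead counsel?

Fee base (net of costs): $883,040 − $43,925 = $839,115
First $94,500 at 36.5% = $34,492.50
Next $40,000 at 31% = $12,400.00
Next $97,000 at 27.5% = $26,675.00
Remaining $607,615 at 18% = $109,370.70
Fee: $34,492.50 + $12,400.00 + $26,675.00 + $109,370.70 = $182,938.20
Referral share: 35% of $182,938.20 = $64,028.37; lead counsel retains $182,938.20 − $64,028.37 = $118,909.83.

$118,909.83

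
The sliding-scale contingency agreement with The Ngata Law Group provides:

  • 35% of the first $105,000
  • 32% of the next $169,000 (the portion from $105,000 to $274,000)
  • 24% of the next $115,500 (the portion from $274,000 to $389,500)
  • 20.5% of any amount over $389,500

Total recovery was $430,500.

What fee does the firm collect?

$126,955.00

First $105,000 at 35% = $36,750.00
Next $169,000 at 32% = $54,080.00
Next $115,500 at 24% = $27,720.00
Remaining $41,000 at 20.5% = $8,405.00
Fee: $36,750.00 + $54,080.00 + $27,720.00 + $8,405.00 = $126,955.00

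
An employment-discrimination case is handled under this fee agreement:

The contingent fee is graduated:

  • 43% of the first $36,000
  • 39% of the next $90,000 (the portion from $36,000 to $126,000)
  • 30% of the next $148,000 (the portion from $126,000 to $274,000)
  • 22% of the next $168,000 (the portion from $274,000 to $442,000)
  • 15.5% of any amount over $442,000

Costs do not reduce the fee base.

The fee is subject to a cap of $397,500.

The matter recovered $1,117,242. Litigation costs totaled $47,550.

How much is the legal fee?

Fee base is the gross recovery, $1,117,242; costs are reimbursed separately.
First $36,000 at 43% = $15,480.00
Next $90,000 at 39% = $35,100.00
Next $148,000 at 30% = $44,400.00
Next $168,000 at 22% = $36,960.00
Remaining $675,242 at 15.5% = $104,662.51
Fee: $15,480.00 + $35,100.00 + $44,400.00 + $36,960.00 + $104,662.51 = $236,602.51
$236,602.51 is under the $397,500 cap.

$236,602.51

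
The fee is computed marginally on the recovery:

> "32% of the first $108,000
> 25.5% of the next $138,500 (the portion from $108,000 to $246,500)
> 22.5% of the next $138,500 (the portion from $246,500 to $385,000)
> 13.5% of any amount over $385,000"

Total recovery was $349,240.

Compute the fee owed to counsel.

$92,994.00

First $108,000 at 32% = $34,560.00
Next $138,500 at 25.5% = $35,317.50
Remaining $102,740 at 22.5% = $23,116.50
Fee: $34,560.00 + $35,317.50 + $23,116.50 = $92,994.00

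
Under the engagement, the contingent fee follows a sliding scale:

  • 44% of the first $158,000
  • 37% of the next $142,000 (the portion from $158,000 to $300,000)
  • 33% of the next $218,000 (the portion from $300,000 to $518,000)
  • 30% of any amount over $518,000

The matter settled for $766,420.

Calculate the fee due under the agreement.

First $158,000 at 44% = $69,520.00
Next $142,000 at 37% = $52,540.00
Next $218,000 at 33% = $71,940.00
Remaining $248,420 at 30% = $74,526.00
Fee: $69,520.00 + $52,540.00 + $71,940.00 + $74,526.00 = $268,526.00

$268,526.00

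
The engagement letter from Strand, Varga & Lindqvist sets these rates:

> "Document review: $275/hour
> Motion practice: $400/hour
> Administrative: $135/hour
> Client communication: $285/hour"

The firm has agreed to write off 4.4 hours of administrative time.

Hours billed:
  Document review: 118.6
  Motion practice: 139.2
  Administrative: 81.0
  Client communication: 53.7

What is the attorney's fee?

$113,940.50

Document review: 118.6 × $275 = $32,615.00
Motion practice: 139.2 × $400 = $55,680.00
Administrative: 81.0 × $135 = $10,935.00
Client communication: 53.7 × $285 = $15,304.50
Subtotal: $114,534.50
Write-off: 4.4 × $135 = $594.00
Total: $114,534.50 − $594.00 = $113,940.50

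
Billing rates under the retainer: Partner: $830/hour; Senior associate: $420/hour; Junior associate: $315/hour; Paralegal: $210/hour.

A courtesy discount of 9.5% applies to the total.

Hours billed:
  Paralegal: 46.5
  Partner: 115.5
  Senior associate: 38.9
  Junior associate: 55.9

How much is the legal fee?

Partner: 115.5 × $830 = $95,865.00
Senior associate: 38.9 × $420 = $16,338.00
Junior associate: 55.9 × $315 = $17,608.50
Paralegal: 46.5 × $210 = $9,765.00
Subtotal: $139,576.50
Less 9.5% discount: −$13,259.77
Total: $139,576.50 − $13,259.77 = $126,316.73

$126,316.73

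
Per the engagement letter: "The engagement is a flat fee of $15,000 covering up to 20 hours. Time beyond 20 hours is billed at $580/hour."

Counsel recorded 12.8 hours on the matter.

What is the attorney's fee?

$15,000.00

12.8 hours is within the 20-hour scope; only the flat fee applies.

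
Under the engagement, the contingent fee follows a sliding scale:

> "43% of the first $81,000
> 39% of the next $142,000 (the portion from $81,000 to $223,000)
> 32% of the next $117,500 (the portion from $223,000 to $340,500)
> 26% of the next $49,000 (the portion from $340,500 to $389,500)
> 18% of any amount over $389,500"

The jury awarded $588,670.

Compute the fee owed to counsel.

First $81,000 at 43% = $34,830.00
Next $142,000 at 39% = $55,380.00
Next $117,500 at 32% = $37,600.00
Next $49,000 at 26% = $12,740.00
Remaining $199,170 at 18% = $35,850.60
Fee: $34,830.00 + $55,380.00 + $37,600.00 + $12,740.00 + $35,850.60 = $176,400.60

$176,400.60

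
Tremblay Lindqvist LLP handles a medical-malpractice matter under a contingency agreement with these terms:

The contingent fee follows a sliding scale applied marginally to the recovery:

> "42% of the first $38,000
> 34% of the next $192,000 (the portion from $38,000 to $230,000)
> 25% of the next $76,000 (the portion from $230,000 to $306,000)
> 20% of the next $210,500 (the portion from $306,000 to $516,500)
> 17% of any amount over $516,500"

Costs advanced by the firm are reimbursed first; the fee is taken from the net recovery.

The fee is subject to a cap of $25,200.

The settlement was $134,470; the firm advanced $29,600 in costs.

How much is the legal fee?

$25,200.00

Fee base (net of costs): $134,470 − $29,600 = $104,870
First $38,000 at 42% = $15,960.00
Remaining $66,870 at 34% = $22,735.80
Fee: $15,960.00 + $22,735.80 = $38,695.80
$38,695.80 exceeds the $25,200 cap, so the fee is capped at $25,200.00.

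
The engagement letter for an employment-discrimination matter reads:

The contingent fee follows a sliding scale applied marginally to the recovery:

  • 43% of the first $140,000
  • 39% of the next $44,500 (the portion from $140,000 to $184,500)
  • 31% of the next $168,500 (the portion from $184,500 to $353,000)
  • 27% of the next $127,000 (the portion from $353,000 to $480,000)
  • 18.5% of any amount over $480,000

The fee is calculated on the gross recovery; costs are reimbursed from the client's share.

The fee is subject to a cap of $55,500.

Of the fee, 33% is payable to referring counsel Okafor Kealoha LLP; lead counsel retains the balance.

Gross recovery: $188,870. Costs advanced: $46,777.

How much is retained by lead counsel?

$37,185.00

Fee base is the gross recovery, $188,870; costs are reimbursed separately.
First $140,000 at 43% = $60,200.00
Next $44,500 at 39% = $17,355.00
Remaining $4,370 at 31% = $1,354.70
Fee: $60,200.00 + $17,355.00 + $1,354.70 = $78,909.70
$78,909.70 exceeds the $55,500 cap, so the fee is capped at $55,500.00.
Referral share: 33% of $55,500.00 = $18,315.00; lead counsel retains $55,500.00 − $18,315.00 = $37,185.00.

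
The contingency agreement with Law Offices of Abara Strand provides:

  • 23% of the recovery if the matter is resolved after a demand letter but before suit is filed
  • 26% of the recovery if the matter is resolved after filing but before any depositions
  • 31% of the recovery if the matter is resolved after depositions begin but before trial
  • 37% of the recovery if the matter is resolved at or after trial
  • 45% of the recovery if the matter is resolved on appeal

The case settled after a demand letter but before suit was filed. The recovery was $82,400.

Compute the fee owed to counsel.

The matter settled after a demand letter but before suit was filed, so the 23% rate applies.
$82,400 × 23% = $18,952.00

$18,952.00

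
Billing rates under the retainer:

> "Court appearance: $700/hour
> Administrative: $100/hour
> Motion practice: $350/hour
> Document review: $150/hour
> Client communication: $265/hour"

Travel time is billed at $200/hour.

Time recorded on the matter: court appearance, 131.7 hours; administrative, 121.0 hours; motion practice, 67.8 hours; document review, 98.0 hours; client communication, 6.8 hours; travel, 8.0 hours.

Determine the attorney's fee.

$146,122.00

Court appearance: 131.7 × $700 = $92,190.00
Administrative: 121.0 × $100 = $12,100.00
Motion practice: 67.8 × $350 = $23,730.00
Document review: 98.0 × $150 = $14,700.00
Client communication: 6.8 × $265 = $1,802.00
Subtotal: $92,190.00 + $12,100.00 + $23,730.00 + $14,700.00 + $1,802.00 = $144,522.00
Travel: 8.0 × $200 = $1,600.00
Total: $144,522.00 + $1,600.00 = $146,122.00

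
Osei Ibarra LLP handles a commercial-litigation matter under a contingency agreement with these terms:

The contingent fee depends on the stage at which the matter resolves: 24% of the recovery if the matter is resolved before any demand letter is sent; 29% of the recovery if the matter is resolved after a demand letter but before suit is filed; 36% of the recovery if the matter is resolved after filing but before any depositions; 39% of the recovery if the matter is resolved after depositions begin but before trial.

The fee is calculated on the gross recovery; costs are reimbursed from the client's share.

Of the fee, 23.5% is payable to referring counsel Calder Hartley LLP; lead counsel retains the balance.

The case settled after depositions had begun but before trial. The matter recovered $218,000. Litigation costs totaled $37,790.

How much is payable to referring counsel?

Fee base is the gross recovery, $218,000; costs are reimbursed separately.
The matter settled after depositions had begun but before trial, so the 39% rate applies.
$218,000 × 39% = $85,020.00
Referral share: 23.5% of $85,020.00 = $19,979.70; lead counsel retains $85,020.00 − $19,979.70 = $65,040.30.

$19,979.70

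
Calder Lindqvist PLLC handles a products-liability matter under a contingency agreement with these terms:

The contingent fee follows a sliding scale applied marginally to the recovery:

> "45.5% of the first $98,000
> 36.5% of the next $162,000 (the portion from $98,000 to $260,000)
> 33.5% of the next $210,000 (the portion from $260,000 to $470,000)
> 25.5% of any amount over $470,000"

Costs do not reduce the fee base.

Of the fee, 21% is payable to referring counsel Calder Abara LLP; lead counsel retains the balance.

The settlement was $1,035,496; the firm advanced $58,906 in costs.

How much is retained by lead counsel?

$251,434.47

Fee base is the gross recovery, $1,035,496; costs are reimbursed separately.
First $98,000 at 45.5% = $44,590.00
Next $162,000 at 36.5% = $59,130.00
Next $210,000 at 33.5% = $70,350.00
Remaining $565,496 at 25.5% = $144,201.48
Fee: $44,590.00 + $59,130.00 + $70,350.00 + $144,201.48 = $318,271.48
Referral share: 21% of $318,271.48 = $66,837.01; lead counsel retains $318,271.48 − $66,837.01 = $251,434.47.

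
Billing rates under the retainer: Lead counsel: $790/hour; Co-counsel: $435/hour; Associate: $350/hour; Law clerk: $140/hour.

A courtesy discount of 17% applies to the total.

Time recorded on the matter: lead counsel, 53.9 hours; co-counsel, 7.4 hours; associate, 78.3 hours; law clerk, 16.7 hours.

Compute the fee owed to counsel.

$62,700.69

Lead counsel: 53.9 × $790 = $42,581.00
Co-counsel: 7.4 × $435 = $3,219.00
Associate: 78.3 × $350 = $27,405.00
Law clerk: 16.7 × $140 = $2,338.00
Subtotal: $75,543.00
Less 17% discount: −$12,842.31
Total: $75,543.00 − $12,842.31 = $62,700.69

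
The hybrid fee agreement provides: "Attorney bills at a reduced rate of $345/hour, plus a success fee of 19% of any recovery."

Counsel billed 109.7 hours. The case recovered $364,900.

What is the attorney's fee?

Hourly: 109.7 × $345 = $37,846.50
Success fee: 19% of $364,900 = $69,331.00
Total: $37,846.50 + $69,331.00 = $107,177.50

$107,177.50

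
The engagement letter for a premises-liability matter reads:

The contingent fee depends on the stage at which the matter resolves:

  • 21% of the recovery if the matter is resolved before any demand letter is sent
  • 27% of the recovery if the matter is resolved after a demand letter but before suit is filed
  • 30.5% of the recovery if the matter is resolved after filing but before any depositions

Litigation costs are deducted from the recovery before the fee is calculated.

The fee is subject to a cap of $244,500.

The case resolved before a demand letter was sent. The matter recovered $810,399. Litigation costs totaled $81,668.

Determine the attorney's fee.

Fee base (net of costs): $810,399 − $81,668 = $728,731
The matter resolved before a demand letter was sent, so the 21% rate applies.
$728,731 × 21% = $153,033.51
$153,033.51 is under the $244,500 cap.

$153,033.51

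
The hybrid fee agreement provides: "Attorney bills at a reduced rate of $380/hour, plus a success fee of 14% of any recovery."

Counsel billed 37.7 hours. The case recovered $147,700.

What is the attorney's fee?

$35,004.00

Hourly: 37.7 × $380 = $14,326.00
Success fee: 14% of $147,700 = $20,678.00
Total: $14,326.00 + $20,678.00 = $35,004.00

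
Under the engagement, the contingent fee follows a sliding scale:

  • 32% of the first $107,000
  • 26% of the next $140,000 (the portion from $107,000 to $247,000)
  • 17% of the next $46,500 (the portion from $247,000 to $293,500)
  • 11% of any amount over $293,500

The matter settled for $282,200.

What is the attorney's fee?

First $107,000 at 32% = $34,240.00
Next $140,000 at 26% = $36,400.00
Remaining $35,200 at 17% = $5,984.00
Fee: $34,240.00 + $36,400.00 + $5,984.00 = $76,624.00

$76,624.00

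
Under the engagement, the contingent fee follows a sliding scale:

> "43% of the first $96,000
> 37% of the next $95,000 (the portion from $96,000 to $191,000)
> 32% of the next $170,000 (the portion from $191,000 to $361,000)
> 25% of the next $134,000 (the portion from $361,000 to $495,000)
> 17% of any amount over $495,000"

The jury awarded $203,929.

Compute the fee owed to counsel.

First $96,000 at 43% = $41,280.00
Next $95,000 at 37% = $35,150.00
Remaining $12,929 at 32% = $4,137.28
Fee: $41,280.00 + $35,150.00 + $4,137.28 = $80,567.28

$80,567.28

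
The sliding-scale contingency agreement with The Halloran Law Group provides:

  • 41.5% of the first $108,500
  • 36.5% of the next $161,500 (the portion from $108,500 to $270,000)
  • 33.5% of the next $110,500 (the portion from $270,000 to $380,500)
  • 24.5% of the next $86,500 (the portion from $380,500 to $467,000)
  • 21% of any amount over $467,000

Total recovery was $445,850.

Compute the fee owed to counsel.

$157,003.25

First $108,500 at 41.5% = $45,027.50
Next $161,500 at 36.5% = $58,947.50
Next $110,500 at 33.5% = $37,017.50
Remaining $65,350 at 24.5% = $16,010.75
Fee: $45,027.50 + $58,947.50 + $37,017.50 + $16,010.75 = $157,003.25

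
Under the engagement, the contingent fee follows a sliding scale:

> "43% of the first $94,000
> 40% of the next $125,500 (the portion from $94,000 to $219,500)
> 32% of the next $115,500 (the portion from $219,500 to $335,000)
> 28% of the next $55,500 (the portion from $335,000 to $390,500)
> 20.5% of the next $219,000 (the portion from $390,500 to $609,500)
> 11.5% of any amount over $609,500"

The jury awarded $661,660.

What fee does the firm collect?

First $94,000 at 43% = $40,420.00
Next $125,500 at 40% = $50,200.00
Next $115,500 at 32% = $36,960.00
Next $55,500 at 28% = $15,540.00
Next $219,000 at 20.5% = $44,895.00
Remaining $52,160 at 11.5% = $5,998.40
Fee: $40,420.00 + $50,200.00 + $36,960.00 + $15,540.00 + $44,895.00 + $5,998.40 = $194,013.40

$194,013.40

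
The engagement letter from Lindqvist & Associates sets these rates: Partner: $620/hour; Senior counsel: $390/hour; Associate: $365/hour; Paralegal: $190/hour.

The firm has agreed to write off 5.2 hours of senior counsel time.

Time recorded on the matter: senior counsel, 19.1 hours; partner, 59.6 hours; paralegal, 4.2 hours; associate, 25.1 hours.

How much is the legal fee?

Partner: 59.6 × $620 = $36,952.00
Senior counsel: 19.1 × $390 = $7,449.00
Associate: 25.1 × $365 = $9,161.50
Paralegal: 4.2 × $190 = $798.00
Subtotal: $54,360.50
Write-off: 5.2 × $390 = $2,028.00
Total: $54,360.50 − $2,028.00 = $52,332.50

$52,332.50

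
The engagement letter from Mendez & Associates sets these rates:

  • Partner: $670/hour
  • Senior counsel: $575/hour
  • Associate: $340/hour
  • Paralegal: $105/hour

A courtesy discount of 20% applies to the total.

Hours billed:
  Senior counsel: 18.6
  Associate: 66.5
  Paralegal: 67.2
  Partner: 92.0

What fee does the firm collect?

Partner: 92.0 × $670 = $61,640.00
Senior counsel: 18.6 × $575 = $10,695.00
Associate: 66.5 × $340 = $22,610.00
Paralegal: 67.2 × $105 = $7,056.00
Subtotal: $102,001.00
Less 20% discount: −$20,400.20
Total: $102,001.00 − $20,400.20 = $81,600.80

$81,600.80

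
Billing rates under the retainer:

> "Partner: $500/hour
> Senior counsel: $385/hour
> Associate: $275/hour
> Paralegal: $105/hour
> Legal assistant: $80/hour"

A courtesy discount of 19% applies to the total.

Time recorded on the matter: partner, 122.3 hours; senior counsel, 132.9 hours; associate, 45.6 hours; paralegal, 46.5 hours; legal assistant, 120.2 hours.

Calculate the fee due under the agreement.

Partner: 122.3 × $500 = $61,150.00
Senior counsel: 132.9 × $385 = $51,166.50
Associate: 45.6 × $275 = $12,540.00
Paralegal: 46.5 × $105 = $4,882.50
Legal assistant: 120.2 × $80 = $9,616.00
Subtotal: $139,355.00
Less 19% discount: −$26,477.45
Total: $139,355.00 − $26,477.45 = $112,877.55

$112,877.55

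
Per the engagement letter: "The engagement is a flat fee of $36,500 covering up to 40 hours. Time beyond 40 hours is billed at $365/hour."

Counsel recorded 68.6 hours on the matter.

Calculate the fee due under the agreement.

Flat fee: $36,500.00
Excess hours: 68.6 − 40 = 28.6
Overrun: 28.6 × $365 = $10,439.00
Total: $36,500.00 + $10,439.00 = $46,939.00

$46,939.00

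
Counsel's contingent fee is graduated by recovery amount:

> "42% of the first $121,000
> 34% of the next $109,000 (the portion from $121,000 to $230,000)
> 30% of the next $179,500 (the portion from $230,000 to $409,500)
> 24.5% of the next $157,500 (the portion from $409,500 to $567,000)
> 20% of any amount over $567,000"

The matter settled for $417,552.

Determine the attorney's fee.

First $121,000 at 42% = $50,820.00
Next $109,000 at 34% = $37,060.00
Next $179,500 at 30% = $53,850.00
Remaining $8,052 at 24.5% = $1,972.74
Fee: $50,820.00 + $37,060.00 + $53,850.00 + $1,972.74 = $143,702.74

$143,702.74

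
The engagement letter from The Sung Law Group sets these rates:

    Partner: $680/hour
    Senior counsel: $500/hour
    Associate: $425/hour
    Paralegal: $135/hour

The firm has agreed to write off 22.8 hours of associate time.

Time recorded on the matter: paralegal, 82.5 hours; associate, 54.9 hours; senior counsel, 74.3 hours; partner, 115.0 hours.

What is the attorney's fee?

$140,130.00

Partner: 115.0 × $680 = $78,200.00
Senior counsel: 74.3 × $500 = $37,150.00
Associate: 54.9 × $425 = $23,332.50
Paralegal: 82.5 × $135 = $11,137.50
Subtotal: $149,820.00
Write-off: 22.8 × $425 = $9,690.00
Total: $149,820.00 − $9,690.00 = $140,130.00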